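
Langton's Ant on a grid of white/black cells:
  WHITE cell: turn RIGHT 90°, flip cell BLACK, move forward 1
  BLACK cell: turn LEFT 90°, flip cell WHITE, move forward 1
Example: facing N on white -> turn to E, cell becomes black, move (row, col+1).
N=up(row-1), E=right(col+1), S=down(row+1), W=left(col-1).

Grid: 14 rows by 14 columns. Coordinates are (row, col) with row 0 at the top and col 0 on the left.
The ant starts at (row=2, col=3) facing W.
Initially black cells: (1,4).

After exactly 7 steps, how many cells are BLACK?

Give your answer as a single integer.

Step 1: on WHITE (2,3): turn R to N, flip to black, move to (1,3). |black|=2
Step 2: on WHITE (1,3): turn R to E, flip to black, move to (1,4). |black|=3
Step 3: on BLACK (1,4): turn L to N, flip to white, move to (0,4). |black|=2
Step 4: on WHITE (0,4): turn R to E, flip to black, move to (0,5). |black|=3
Step 5: on WHITE (0,5): turn R to S, flip to black, move to (1,5). |black|=4
Step 6: on WHITE (1,5): turn R to W, flip to black, move to (1,4). |black|=5
Step 7: on WHITE (1,4): turn R to N, flip to black, move to (0,4). |black|=6

Answer: 6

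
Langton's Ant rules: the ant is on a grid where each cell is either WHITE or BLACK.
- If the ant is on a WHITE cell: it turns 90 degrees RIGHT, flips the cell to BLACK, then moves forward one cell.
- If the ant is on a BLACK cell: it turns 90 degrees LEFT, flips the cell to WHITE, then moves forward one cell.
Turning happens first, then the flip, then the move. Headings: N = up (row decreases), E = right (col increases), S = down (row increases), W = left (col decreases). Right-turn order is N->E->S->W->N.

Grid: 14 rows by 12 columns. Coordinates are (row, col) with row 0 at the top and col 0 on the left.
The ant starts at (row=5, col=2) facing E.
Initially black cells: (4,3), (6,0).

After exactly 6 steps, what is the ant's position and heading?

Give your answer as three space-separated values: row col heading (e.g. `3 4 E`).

Answer: 4 3 E

Derivation:
Step 1: on WHITE (5,2): turn R to S, flip to black, move to (6,2). |black|=3
Step 2: on WHITE (6,2): turn R to W, flip to black, move to (6,1). |black|=4
Step 3: on WHITE (6,1): turn R to N, flip to black, move to (5,1). |black|=5
Step 4: on WHITE (5,1): turn R to E, flip to black, move to (5,2). |black|=6
Step 5: on BLACK (5,2): turn L to N, flip to white, move to (4,2). |black|=5
Step 6: on WHITE (4,2): turn R to E, flip to black, move to (4,3). |black|=6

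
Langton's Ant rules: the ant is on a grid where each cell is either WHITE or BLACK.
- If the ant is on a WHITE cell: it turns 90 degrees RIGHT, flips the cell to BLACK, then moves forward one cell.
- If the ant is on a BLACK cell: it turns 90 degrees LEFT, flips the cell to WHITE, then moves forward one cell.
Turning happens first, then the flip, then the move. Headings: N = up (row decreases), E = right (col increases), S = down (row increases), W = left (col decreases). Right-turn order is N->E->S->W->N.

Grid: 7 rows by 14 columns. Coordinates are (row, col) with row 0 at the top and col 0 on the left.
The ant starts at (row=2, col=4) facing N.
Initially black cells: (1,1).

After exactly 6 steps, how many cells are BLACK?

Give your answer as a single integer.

Answer: 5

Derivation:
Step 1: on WHITE (2,4): turn R to E, flip to black, move to (2,5). |black|=2
Step 2: on WHITE (2,5): turn R to S, flip to black, move to (3,5). |black|=3
Step 3: on WHITE (3,5): turn R to W, flip to black, move to (3,4). |black|=4
Step 4: on WHITE (3,4): turn R to N, flip to black, move to (2,4). |black|=5
Step 5: on BLACK (2,4): turn L to W, flip to white, move to (2,3). |black|=4
Step 6: on WHITE (2,3): turn R to N, flip to black, move to (1,3). |black|=5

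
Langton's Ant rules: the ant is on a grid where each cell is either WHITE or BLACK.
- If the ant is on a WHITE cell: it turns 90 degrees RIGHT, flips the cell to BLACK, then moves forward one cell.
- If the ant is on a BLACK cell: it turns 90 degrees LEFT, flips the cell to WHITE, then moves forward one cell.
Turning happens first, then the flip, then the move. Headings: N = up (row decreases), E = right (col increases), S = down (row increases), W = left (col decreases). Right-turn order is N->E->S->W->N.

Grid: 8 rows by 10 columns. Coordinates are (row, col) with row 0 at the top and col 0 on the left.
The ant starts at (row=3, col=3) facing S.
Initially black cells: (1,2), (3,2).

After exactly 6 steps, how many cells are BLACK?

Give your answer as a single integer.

Step 1: on WHITE (3,3): turn R to W, flip to black, move to (3,2). |black|=3
Step 2: on BLACK (3,2): turn L to S, flip to white, move to (4,2). |black|=2
Step 3: on WHITE (4,2): turn R to W, flip to black, move to (4,1). |black|=3
Step 4: on WHITE (4,1): turn R to N, flip to black, move to (3,1). |black|=4
Step 5: on WHITE (3,1): turn R to E, flip to black, move to (3,2). |black|=5
Step 6: on WHITE (3,2): turn R to S, flip to black, move to (4,2). |black|=6

Answer: 6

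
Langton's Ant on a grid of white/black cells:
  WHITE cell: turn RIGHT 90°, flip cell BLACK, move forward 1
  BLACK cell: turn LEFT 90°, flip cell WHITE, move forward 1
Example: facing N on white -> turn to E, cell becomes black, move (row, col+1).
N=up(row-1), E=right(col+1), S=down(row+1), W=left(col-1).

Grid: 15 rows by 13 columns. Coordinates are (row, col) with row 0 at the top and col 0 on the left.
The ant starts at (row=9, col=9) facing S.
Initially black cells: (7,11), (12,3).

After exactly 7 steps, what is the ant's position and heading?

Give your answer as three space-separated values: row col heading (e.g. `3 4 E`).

Step 1: on WHITE (9,9): turn R to W, flip to black, move to (9,8). |black|=3
Step 2: on WHITE (9,8): turn R to N, flip to black, move to (8,8). |black|=4
Step 3: on WHITE (8,8): turn R to E, flip to black, move to (8,9). |black|=5
Step 4: on WHITE (8,9): turn R to S, flip to black, move to (9,9). |black|=6
Step 5: on BLACK (9,9): turn L to E, flip to white, move to (9,10). |black|=5
Step 6: on WHITE (9,10): turn R to S, flip to black, move to (10,10). |black|=6
Step 7: on WHITE (10,10): turn R to W, flip to black, move to (10,9). |black|=7

Answer: 10 9 W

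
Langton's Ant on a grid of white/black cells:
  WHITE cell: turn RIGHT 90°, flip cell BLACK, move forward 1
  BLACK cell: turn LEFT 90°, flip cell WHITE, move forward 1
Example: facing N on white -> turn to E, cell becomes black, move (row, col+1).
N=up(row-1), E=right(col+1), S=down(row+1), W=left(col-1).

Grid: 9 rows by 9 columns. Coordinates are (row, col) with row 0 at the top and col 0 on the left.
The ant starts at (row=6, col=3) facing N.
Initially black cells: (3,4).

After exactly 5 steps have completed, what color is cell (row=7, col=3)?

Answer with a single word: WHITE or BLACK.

Step 1: on WHITE (6,3): turn R to E, flip to black, move to (6,4). |black|=2
Step 2: on WHITE (6,4): turn R to S, flip to black, move to (7,4). |black|=3
Step 3: on WHITE (7,4): turn R to W, flip to black, move to (7,3). |black|=4
Step 4: on WHITE (7,3): turn R to N, flip to black, move to (6,3). |black|=5
Step 5: on BLACK (6,3): turn L to W, flip to white, move to (6,2). |black|=4

Answer: BLACK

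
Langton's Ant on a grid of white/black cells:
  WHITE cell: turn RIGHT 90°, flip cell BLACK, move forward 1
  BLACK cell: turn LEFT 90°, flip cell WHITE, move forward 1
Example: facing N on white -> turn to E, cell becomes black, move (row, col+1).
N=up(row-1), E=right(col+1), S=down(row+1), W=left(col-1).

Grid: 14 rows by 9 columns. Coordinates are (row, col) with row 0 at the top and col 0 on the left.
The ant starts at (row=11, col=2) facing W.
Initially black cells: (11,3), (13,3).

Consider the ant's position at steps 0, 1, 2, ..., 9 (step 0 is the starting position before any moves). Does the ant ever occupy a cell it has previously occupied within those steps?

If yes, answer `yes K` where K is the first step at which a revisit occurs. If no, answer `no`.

Answer: yes 7

Derivation:
Step 1: on WHITE (11,2): turn R to N, flip to black, move to (10,2). |black|=3 — new cell
Step 2: on WHITE (10,2): turn R to E, flip to black, move to (10,3). |black|=4 — new cell
Step 3: on WHITE (10,3): turn R to S, flip to black, move to (11,3). |black|=5 — new cell
Step 4: on BLACK (11,3): turn L to E, flip to white, move to (11,4). |black|=4 — new cell
Step 5: on WHITE (11,4): turn R to S, flip to black, move to (12,4). |black|=5 — new cell
Step 6: on WHITE (12,4): turn R to W, flip to black, move to (12,3). |black|=6 — new cell
Step 7: on WHITE (12,3): turn R to N, flip to black, move to (11,3). |black|=7 — REVISIT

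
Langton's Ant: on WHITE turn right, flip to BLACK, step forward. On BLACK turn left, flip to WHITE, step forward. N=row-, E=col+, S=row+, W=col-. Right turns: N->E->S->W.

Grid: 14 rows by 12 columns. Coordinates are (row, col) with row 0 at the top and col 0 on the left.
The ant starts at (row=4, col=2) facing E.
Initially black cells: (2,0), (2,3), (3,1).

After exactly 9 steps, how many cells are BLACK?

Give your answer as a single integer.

Answer: 10

Derivation:
Step 1: on WHITE (4,2): turn R to S, flip to black, move to (5,2). |black|=4
Step 2: on WHITE (5,2): turn R to W, flip to black, move to (5,1). |black|=5
Step 3: on WHITE (5,1): turn R to N, flip to black, move to (4,1). |black|=6
Step 4: on WHITE (4,1): turn R to E, flip to black, move to (4,2). |black|=7
Step 5: on BLACK (4,2): turn L to N, flip to white, move to (3,2). |black|=6
Step 6: on WHITE (3,2): turn R to E, flip to black, move to (3,3). |black|=7
Step 7: on WHITE (3,3): turn R to S, flip to black, move to (4,3). |black|=8
Step 8: on WHITE (4,3): turn R to W, flip to black, move to (4,2). |black|=9
Step 9: on WHITE (4,2): turn R to N, flip to black, move to (3,2). |black|=10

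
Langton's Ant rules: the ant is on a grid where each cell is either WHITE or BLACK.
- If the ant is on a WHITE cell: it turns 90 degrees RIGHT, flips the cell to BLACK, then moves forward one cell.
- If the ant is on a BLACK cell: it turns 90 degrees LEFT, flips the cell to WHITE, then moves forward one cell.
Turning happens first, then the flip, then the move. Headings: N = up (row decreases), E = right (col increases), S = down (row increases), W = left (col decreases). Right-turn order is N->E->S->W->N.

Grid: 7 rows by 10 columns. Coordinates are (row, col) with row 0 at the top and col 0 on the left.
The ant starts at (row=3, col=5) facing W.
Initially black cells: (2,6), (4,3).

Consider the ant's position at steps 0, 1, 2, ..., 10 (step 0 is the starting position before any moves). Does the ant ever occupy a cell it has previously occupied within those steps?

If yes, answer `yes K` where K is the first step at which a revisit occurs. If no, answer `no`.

Step 1: on WHITE (3,5): turn R to N, flip to black, move to (2,5). |black|=3 — new cell
Step 2: on WHITE (2,5): turn R to E, flip to black, move to (2,6). |black|=4 — new cell
Step 3: on BLACK (2,6): turn L to N, flip to white, move to (1,6). |black|=3 — new cell
Step 4: on WHITE (1,6): turn R to E, flip to black, move to (1,7). |black|=4 — new cell
Step 5: on WHITE (1,7): turn R to S, flip to black, move to (2,7). |black|=5 — new cell
Step 6: on WHITE (2,7): turn R to W, flip to black, move to (2,6). |black|=6 — REVISIT

Answer: yes 6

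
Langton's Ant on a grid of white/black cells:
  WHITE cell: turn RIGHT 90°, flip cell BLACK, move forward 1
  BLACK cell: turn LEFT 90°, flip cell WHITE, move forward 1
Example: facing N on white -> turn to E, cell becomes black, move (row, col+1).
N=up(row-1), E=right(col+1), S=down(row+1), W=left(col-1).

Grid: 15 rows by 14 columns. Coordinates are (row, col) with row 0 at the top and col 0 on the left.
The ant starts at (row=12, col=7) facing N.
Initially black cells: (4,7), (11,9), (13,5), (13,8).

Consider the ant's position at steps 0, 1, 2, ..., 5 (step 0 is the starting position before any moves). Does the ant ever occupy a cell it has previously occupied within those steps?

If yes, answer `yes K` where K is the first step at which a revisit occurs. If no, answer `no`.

Answer: no

Derivation:
Step 1: on WHITE (12,7): turn R to E, flip to black, move to (12,8). |black|=5 — new cell
Step 2: on WHITE (12,8): turn R to S, flip to black, move to (13,8). |black|=6 — new cell
Step 3: on BLACK (13,8): turn L to E, flip to white, move to (13,9). |black|=5 — new cell
Step 4: on WHITE (13,9): turn R to S, flip to black, move to (14,9). |black|=6 — new cell
Step 5: on WHITE (14,9): turn R to W, flip to black, move to (14,8). |black|=7 — new cell
No revisit within 5 steps.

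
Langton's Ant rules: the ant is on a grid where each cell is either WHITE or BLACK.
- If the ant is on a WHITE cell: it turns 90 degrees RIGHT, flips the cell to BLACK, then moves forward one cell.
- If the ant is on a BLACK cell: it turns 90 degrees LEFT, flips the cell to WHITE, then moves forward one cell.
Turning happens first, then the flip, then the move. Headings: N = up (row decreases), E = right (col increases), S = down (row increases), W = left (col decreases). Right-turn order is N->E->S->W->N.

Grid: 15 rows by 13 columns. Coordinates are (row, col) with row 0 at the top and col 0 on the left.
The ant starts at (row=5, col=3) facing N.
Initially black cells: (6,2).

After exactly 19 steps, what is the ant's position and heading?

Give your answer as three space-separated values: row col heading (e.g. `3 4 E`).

Answer: 4 1 W

Derivation:
Step 1: on WHITE (5,3): turn R to E, flip to black, move to (5,4). |black|=2
Step 2: on WHITE (5,4): turn R to S, flip to black, move to (6,4). |black|=3
Step 3: on WHITE (6,4): turn R to W, flip to black, move to (6,3). |black|=4
Step 4: on WHITE (6,3): turn R to N, flip to black, move to (5,3). |black|=5
Step 5: on BLACK (5,3): turn L to W, flip to white, move to (5,2). |black|=4
Step 6: on WHITE (5,2): turn R to N, flip to black, move to (4,2). |black|=5
Step 7: on WHITE (4,2): turn R to E, flip to black, move to (4,3). |black|=6
Step 8: on WHITE (4,3): turn R to S, flip to black, move to (5,3). |black|=7
Step 9: on WHITE (5,3): turn R to W, flip to black, move to (5,2). |black|=8
Step 10: on BLACK (5,2): turn L to S, flip to white, move to (6,2). |black|=7
Step 11: on BLACK (6,2): turn L to E, flip to white, move to (6,3). |black|=6
Step 12: on BLACK (6,3): turn L to N, flip to white, move to (5,3). |black|=5
Step 13: on BLACK (5,3): turn L to W, flip to white, move to (5,2). |black|=4
Step 14: on WHITE (5,2): turn R to N, flip to black, move to (4,2). |black|=5
Step 15: on BLACK (4,2): turn L to W, flip to white, move to (4,1). |black|=4
Step 16: on WHITE (4,1): turn R to N, flip to black, move to (3,1). |black|=5
Step 17: on WHITE (3,1): turn R to E, flip to black, move to (3,2). |black|=6
Step 18: on WHITE (3,2): turn R to S, flip to black, move to (4,2). |black|=7
Step 19: on WHITE (4,2): turn R to W, flip to black, move to (4,1). |black|=8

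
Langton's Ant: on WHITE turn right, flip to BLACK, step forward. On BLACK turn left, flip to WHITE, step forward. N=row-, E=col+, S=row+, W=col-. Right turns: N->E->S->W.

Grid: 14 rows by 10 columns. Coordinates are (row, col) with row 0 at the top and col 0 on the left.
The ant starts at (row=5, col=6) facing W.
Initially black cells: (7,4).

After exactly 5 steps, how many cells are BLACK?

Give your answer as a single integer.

Step 1: on WHITE (5,6): turn R to N, flip to black, move to (4,6). |black|=2
Step 2: on WHITE (4,6): turn R to E, flip to black, move to (4,7). |black|=3
Step 3: on WHITE (4,7): turn R to S, flip to black, move to (5,7). |black|=4
Step 4: on WHITE (5,7): turn R to W, flip to black, move to (5,6). |black|=5
Step 5: on BLACK (5,6): turn L to S, flip to white, move to (6,6). |black|=4

Answer: 4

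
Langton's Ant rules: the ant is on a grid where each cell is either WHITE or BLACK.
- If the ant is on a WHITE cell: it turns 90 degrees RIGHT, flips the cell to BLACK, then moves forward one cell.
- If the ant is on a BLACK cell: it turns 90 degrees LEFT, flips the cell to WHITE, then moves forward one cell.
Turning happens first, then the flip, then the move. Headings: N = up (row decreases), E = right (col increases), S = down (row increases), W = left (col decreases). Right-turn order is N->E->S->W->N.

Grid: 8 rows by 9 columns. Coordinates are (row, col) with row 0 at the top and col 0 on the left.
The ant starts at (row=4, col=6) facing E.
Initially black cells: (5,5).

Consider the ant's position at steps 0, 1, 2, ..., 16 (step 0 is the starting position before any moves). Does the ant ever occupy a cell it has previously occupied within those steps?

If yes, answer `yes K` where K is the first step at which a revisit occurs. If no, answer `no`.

Step 1: on WHITE (4,6): turn R to S, flip to black, move to (5,6). |black|=2 — new cell
Step 2: on WHITE (5,6): turn R to W, flip to black, move to (5,5). |black|=3 — new cell
Step 3: on BLACK (5,5): turn L to S, flip to white, move to (6,5). |black|=2 — new cell
Step 4: on WHITE (6,5): turn R to W, flip to black, move to (6,4). |black|=3 — new cell
Step 5: on WHITE (6,4): turn R to N, flip to black, move to (5,4). |black|=4 — new cell
Step 6: on WHITE (5,4): turn R to E, flip to black, move to (5,5). |black|=5 — REVISIT

Answer: yes 6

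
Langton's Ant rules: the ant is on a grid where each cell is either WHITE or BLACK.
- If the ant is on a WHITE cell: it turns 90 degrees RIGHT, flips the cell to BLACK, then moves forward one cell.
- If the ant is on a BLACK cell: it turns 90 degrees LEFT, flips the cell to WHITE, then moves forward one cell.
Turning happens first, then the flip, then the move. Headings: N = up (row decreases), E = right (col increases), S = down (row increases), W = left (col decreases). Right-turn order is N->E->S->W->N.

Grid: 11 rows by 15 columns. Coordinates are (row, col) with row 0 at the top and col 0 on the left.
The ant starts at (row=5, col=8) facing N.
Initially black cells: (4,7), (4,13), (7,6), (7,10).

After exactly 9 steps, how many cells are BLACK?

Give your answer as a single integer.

Answer: 9

Derivation:
Step 1: on WHITE (5,8): turn R to E, flip to black, move to (5,9). |black|=5
Step 2: on WHITE (5,9): turn R to S, flip to black, move to (6,9). |black|=6
Step 3: on WHITE (6,9): turn R to W, flip to black, move to (6,8). |black|=7
Step 4: on WHITE (6,8): turn R to N, flip to black, move to (5,8). |black|=8
Step 5: on BLACK (5,8): turn L to W, flip to white, move to (5,7). |black|=7
Step 6: on WHITE (5,7): turn R to N, flip to black, move to (4,7). |black|=8
Step 7: on BLACK (4,7): turn L to W, flip to white, move to (4,6). |black|=7
Step 8: on WHITE (4,6): turn R to N, flip to black, move to (3,6). |black|=8
Step 9: on WHITE (3,6): turn R to E, flip to black, move to (3,7). |black|=9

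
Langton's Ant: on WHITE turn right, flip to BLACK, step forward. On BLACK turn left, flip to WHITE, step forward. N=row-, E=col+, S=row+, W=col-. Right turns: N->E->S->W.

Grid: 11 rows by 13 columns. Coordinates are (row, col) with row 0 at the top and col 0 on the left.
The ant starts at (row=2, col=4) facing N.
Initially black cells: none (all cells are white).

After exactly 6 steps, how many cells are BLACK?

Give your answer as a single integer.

Answer: 4

Derivation:
Step 1: on WHITE (2,4): turn R to E, flip to black, move to (2,5). |black|=1
Step 2: on WHITE (2,5): turn R to S, flip to black, move to (3,5). |black|=2
Step 3: on WHITE (3,5): turn R to W, flip to black, move to (3,4). |black|=3
Step 4: on WHITE (3,4): turn R to N, flip to black, move to (2,4). |black|=4
Step 5: on BLACK (2,4): turn L to W, flip to white, move to (2,3). |black|=3
Step 6: on WHITE (2,3): turn R to N, flip to black, move to (1,3). |black|=4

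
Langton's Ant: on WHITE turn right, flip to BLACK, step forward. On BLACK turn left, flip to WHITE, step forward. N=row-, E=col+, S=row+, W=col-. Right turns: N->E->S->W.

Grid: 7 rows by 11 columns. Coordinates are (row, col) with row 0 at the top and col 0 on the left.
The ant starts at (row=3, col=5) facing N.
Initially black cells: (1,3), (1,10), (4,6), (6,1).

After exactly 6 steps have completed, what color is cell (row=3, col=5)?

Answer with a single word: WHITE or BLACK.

Step 1: on WHITE (3,5): turn R to E, flip to black, move to (3,6). |black|=5
Step 2: on WHITE (3,6): turn R to S, flip to black, move to (4,6). |black|=6
Step 3: on BLACK (4,6): turn L to E, flip to white, move to (4,7). |black|=5
Step 4: on WHITE (4,7): turn R to S, flip to black, move to (5,7). |black|=6
Step 5: on WHITE (5,7): turn R to W, flip to black, move to (5,6). |black|=7
Step 6: on WHITE (5,6): turn R to N, flip to black, move to (4,6). |black|=8

Answer: BLACK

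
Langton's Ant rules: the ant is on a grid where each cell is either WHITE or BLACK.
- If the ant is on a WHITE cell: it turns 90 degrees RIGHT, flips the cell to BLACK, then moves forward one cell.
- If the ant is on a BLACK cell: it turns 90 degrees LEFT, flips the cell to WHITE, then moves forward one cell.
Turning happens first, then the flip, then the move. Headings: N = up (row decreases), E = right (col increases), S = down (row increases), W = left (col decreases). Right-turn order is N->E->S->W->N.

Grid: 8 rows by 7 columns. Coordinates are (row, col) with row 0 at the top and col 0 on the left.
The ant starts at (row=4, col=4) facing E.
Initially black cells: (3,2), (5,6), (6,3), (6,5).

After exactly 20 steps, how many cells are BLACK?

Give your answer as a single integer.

Answer: 10

Derivation:
Step 1: on WHITE (4,4): turn R to S, flip to black, move to (5,4). |black|=5
Step 2: on WHITE (5,4): turn R to W, flip to black, move to (5,3). |black|=6
Step 3: on WHITE (5,3): turn R to N, flip to black, move to (4,3). |black|=7
Step 4: on WHITE (4,3): turn R to E, flip to black, move to (4,4). |black|=8
Step 5: on BLACK (4,4): turn L to N, flip to white, move to (3,4). |black|=7
Step 6: on WHITE (3,4): turn R to E, flip to black, move to (3,5). |black|=8
Step 7: on WHITE (3,5): turn R to S, flip to black, move to (4,5). |black|=9
Step 8: on WHITE (4,5): turn R to W, flip to black, move to (4,4). |black|=10
Step 9: on WHITE (4,4): turn R to N, flip to black, move to (3,4). |black|=11
Step 10: on BLACK (3,4): turn L to W, flip to white, move to (3,3). |black|=10
Step 11: on WHITE (3,3): turn R to N, flip to black, move to (2,3). |black|=11
Step 12: on WHITE (2,3): turn R to E, flip to black, move to (2,4). |black|=12
Step 13: on WHITE (2,4): turn R to S, flip to black, move to (3,4). |black|=13
Step 14: on WHITE (3,4): turn R to W, flip to black, move to (3,3). |black|=14
Step 15: on BLACK (3,3): turn L to S, flip to white, move to (4,3). |black|=13
Step 16: on BLACK (4,3): turn L to E, flip to white, move to (4,4). |black|=12
Step 17: on BLACK (4,4): turn L to N, flip to white, move to (3,4). |black|=11
Step 18: on BLACK (3,4): turn L to W, flip to white, move to (3,3). |black|=10
Step 19: on WHITE (3,3): turn R to N, flip to black, move to (2,3). |black|=11
Step 20: on BLACK (2,3): turn L to W, flip to white, move to (2,2). |black|=10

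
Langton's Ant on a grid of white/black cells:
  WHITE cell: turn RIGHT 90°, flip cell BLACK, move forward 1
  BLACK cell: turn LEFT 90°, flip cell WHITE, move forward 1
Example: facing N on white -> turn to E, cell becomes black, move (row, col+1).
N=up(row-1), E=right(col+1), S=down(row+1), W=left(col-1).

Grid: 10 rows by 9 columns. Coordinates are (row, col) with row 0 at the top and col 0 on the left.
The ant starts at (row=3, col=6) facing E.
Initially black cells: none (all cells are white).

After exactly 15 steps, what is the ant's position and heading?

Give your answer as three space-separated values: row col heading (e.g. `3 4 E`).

Step 1: on WHITE (3,6): turn R to S, flip to black, move to (4,6). |black|=1
Step 2: on WHITE (4,6): turn R to W, flip to black, move to (4,5). |black|=2
Step 3: on WHITE (4,5): turn R to N, flip to black, move to (3,5). |black|=3
Step 4: on WHITE (3,5): turn R to E, flip to black, move to (3,6). |black|=4
Step 5: on BLACK (3,6): turn L to N, flip to white, move to (2,6). |black|=3
Step 6: on WHITE (2,6): turn R to E, flip to black, move to (2,7). |black|=4
Step 7: on WHITE (2,7): turn R to S, flip to black, move to (3,7). |black|=5
Step 8: on WHITE (3,7): turn R to W, flip to black, move to (3,6). |black|=6
Step 9: on WHITE (3,6): turn R to N, flip to black, move to (2,6). |black|=7
Step 10: on BLACK (2,6): turn L to W, flip to white, move to (2,5). |black|=6
Step 11: on WHITE (2,5): turn R to N, flip to black, move to (1,5). |black|=7
Step 12: on WHITE (1,5): turn R to E, flip to black, move to (1,6). |black|=8
Step 13: on WHITE (1,6): turn R to S, flip to black, move to (2,6). |black|=9
Step 14: on WHITE (2,6): turn R to W, flip to black, move to (2,5). |black|=10
Step 15: on BLACK (2,5): turn L to S, flip to white, move to (3,5). |black|=9

Answer: 3 5 S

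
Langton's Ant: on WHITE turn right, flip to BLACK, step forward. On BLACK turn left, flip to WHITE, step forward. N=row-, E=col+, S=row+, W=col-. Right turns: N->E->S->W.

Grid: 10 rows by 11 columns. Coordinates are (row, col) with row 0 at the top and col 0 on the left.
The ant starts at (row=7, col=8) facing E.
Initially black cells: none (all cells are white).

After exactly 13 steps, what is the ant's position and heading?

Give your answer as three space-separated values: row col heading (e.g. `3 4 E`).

Step 1: on WHITE (7,8): turn R to S, flip to black, move to (8,8). |black|=1
Step 2: on WHITE (8,8): turn R to W, flip to black, move to (8,7). |black|=2
Step 3: on WHITE (8,7): turn R to N, flip to black, move to (7,7). |black|=3
Step 4: on WHITE (7,7): turn R to E, flip to black, move to (7,8). |black|=4
Step 5: on BLACK (7,8): turn L to N, flip to white, move to (6,8). |black|=3
Step 6: on WHITE (6,8): turn R to E, flip to black, move to (6,9). |black|=4
Step 7: on WHITE (6,9): turn R to S, flip to black, move to (7,9). |black|=5
Step 8: on WHITE (7,9): turn R to W, flip to black, move to (7,8). |black|=6
Step 9: on WHITE (7,8): turn R to N, flip to black, move to (6,8). |black|=7
Step 10: on BLACK (6,8): turn L to W, flip to white, move to (6,7). |black|=6
Step 11: on WHITE (6,7): turn R to N, flip to black, move to (5,7). |black|=7
Step 12: on WHITE (5,7): turn R to E, flip to black, move to (5,8). |black|=8
Step 13: on WHITE (5,8): turn R to S, flip to black, move to (6,8). |black|=9

Answer: 6 8 S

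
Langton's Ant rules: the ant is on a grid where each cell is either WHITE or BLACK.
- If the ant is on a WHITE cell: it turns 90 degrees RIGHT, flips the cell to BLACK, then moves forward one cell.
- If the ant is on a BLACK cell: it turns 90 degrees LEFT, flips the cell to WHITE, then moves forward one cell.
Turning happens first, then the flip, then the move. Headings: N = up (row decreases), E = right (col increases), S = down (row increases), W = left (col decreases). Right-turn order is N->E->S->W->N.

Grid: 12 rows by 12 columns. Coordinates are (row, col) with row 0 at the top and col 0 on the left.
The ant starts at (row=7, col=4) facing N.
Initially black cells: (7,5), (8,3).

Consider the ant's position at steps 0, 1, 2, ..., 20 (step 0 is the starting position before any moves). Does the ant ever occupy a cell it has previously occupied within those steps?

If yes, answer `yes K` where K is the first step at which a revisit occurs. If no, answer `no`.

Answer: yes 5

Derivation:
Step 1: on WHITE (7,4): turn R to E, flip to black, move to (7,5). |black|=3 — new cell
Step 2: on BLACK (7,5): turn L to N, flip to white, move to (6,5). |black|=2 — new cell
Step 3: on WHITE (6,5): turn R to E, flip to black, move to (6,6). |black|=3 — new cell
Step 4: on WHITE (6,6): turn R to S, flip to black, move to (7,6). |black|=4 — new cell
Step 5: on WHITE (7,6): turn R to W, flip to black, move to (7,5). |black|=5 — REVISIT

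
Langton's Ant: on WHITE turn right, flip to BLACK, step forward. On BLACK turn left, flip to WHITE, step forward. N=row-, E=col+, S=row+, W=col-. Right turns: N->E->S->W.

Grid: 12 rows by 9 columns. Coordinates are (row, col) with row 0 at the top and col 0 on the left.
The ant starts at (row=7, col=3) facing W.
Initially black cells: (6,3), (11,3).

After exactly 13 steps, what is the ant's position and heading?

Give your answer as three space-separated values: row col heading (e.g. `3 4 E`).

Step 1: on WHITE (7,3): turn R to N, flip to black, move to (6,3). |black|=3
Step 2: on BLACK (6,3): turn L to W, flip to white, move to (6,2). |black|=2
Step 3: on WHITE (6,2): turn R to N, flip to black, move to (5,2). |black|=3
Step 4: on WHITE (5,2): turn R to E, flip to black, move to (5,3). |black|=4
Step 5: on WHITE (5,3): turn R to S, flip to black, move to (6,3). |black|=5
Step 6: on WHITE (6,3): turn R to W, flip to black, move to (6,2). |black|=6
Step 7: on BLACK (6,2): turn L to S, flip to white, move to (7,2). |black|=5
Step 8: on WHITE (7,2): turn R to W, flip to black, move to (7,1). |black|=6
Step 9: on WHITE (7,1): turn R to N, flip to black, move to (6,1). |black|=7
Step 10: on WHITE (6,1): turn R to E, flip to black, move to (6,2). |black|=8
Step 11: on WHITE (6,2): turn R to S, flip to black, move to (7,2). |black|=9
Step 12: on BLACK (7,2): turn L to E, flip to white, move to (7,3). |black|=8
Step 13: on BLACK (7,3): turn L to N, flip to white, move to (6,3). |black|=7

Answer: 6 3 N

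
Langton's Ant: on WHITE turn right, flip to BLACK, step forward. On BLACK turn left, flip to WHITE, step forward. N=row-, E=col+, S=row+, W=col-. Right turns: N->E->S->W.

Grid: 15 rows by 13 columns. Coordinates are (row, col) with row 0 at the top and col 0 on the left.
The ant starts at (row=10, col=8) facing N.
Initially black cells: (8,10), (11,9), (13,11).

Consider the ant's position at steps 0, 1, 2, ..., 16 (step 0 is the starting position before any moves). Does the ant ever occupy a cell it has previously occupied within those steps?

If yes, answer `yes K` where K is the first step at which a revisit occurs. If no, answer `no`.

Answer: yes 6

Derivation:
Step 1: on WHITE (10,8): turn R to E, flip to black, move to (10,9). |black|=4 — new cell
Step 2: on WHITE (10,9): turn R to S, flip to black, move to (11,9). |black|=5 — new cell
Step 3: on BLACK (11,9): turn L to E, flip to white, move to (11,10). |black|=4 — new cell
Step 4: on WHITE (11,10): turn R to S, flip to black, move to (12,10). |black|=5 — new cell
Step 5: on WHITE (12,10): turn R to W, flip to black, move to (12,9). |black|=6 — new cell
Step 6: on WHITE (12,9): turn R to N, flip to black, move to (11,9). |black|=7 — REVISIT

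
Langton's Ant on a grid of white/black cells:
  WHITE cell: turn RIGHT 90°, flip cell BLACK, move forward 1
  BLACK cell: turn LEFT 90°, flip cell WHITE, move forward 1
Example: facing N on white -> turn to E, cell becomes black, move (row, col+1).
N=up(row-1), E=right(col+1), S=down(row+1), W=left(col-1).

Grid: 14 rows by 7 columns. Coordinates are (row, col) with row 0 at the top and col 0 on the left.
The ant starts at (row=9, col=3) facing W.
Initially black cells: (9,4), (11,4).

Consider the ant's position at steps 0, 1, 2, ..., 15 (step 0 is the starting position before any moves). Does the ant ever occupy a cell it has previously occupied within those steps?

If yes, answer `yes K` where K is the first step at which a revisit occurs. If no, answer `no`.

Answer: yes 7

Derivation:
Step 1: on WHITE (9,3): turn R to N, flip to black, move to (8,3). |black|=3 — new cell
Step 2: on WHITE (8,3): turn R to E, flip to black, move to (8,4). |black|=4 — new cell
Step 3: on WHITE (8,4): turn R to S, flip to black, move to (9,4). |black|=5 — new cell
Step 4: on BLACK (9,4): turn L to E, flip to white, move to (9,5). |black|=4 — new cell
Step 5: on WHITE (9,5): turn R to S, flip to black, move to (10,5). |black|=5 — new cell
Step 6: on WHITE (10,5): turn R to W, flip to black, move to (10,4). |black|=6 — new cell
Step 7: on WHITE (10,4): turn R to N, flip to black, move to (9,4). |black|=7 — REVISIT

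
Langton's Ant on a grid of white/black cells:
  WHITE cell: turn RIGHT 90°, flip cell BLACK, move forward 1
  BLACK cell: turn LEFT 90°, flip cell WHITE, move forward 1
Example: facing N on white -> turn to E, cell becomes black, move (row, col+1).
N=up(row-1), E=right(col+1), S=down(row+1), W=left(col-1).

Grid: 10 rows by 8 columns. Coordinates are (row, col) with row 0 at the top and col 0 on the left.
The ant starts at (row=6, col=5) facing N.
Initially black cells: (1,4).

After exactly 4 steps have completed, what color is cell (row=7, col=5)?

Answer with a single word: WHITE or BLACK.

Answer: BLACK

Derivation:
Step 1: on WHITE (6,5): turn R to E, flip to black, move to (6,6). |black|=2
Step 2: on WHITE (6,6): turn R to S, flip to black, move to (7,6). |black|=3
Step 3: on WHITE (7,6): turn R to W, flip to black, move to (7,5). |black|=4
Step 4: on WHITE (7,5): turn R to N, flip to black, move to (6,5). |black|=5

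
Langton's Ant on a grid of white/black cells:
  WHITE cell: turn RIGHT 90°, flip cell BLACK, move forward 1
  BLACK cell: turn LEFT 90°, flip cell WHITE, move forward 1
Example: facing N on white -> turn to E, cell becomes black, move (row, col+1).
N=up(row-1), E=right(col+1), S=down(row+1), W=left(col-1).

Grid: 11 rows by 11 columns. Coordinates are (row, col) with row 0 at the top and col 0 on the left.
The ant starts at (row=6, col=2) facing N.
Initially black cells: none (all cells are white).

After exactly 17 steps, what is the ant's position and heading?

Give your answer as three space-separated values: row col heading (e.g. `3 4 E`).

Answer: 6 1 W

Derivation:
Step 1: on WHITE (6,2): turn R to E, flip to black, move to (6,3). |black|=1
Step 2: on WHITE (6,3): turn R to S, flip to black, move to (7,3). |black|=2
Step 3: on WHITE (7,3): turn R to W, flip to black, move to (7,2). |black|=3
Step 4: on WHITE (7,2): turn R to N, flip to black, move to (6,2). |black|=4
Step 5: on BLACK (6,2): turn L to W, flip to white, move to (6,1). |black|=3
Step 6: on WHITE (6,1): turn R to N, flip to black, move to (5,1). |black|=4
Step 7: on WHITE (5,1): turn R to E, flip to black, move to (5,2). |black|=5
Step 8: on WHITE (5,2): turn R to S, flip to black, move to (6,2). |black|=6
Step 9: on WHITE (6,2): turn R to W, flip to black, move to (6,1). |black|=7
Step 10: on BLACK (6,1): turn L to S, flip to white, move to (7,1). |black|=6
Step 11: on WHITE (7,1): turn R to W, flip to black, move to (7,0). |black|=7
Step 12: on WHITE (7,0): turn R to N, flip to black, move to (6,0). |black|=8
Step 13: on WHITE (6,0): turn R to E, flip to black, move to (6,1). |black|=9
Step 14: on WHITE (6,1): turn R to S, flip to black, move to (7,1). |black|=10
Step 15: on BLACK (7,1): turn L to E, flip to white, move to (7,2). |black|=9
Step 16: on BLACK (7,2): turn L to N, flip to white, move to (6,2). |black|=8
Step 17: on BLACK (6,2): turn L to W, flip to white, move to (6,1). |black|=7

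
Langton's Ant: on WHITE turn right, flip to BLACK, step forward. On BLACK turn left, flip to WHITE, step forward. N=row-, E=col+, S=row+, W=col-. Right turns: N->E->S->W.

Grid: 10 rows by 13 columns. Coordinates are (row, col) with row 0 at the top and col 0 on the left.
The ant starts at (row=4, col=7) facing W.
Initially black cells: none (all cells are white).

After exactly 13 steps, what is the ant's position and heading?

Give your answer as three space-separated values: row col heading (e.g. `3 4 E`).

Step 1: on WHITE (4,7): turn R to N, flip to black, move to (3,7). |black|=1
Step 2: on WHITE (3,7): turn R to E, flip to black, move to (3,8). |black|=2
Step 3: on WHITE (3,8): turn R to S, flip to black, move to (4,8). |black|=3
Step 4: on WHITE (4,8): turn R to W, flip to black, move to (4,7). |black|=4
Step 5: on BLACK (4,7): turn L to S, flip to white, move to (5,7). |black|=3
Step 6: on WHITE (5,7): turn R to W, flip to black, move to (5,6). |black|=4
Step 7: on WHITE (5,6): turn R to N, flip to black, move to (4,6). |black|=5
Step 8: on WHITE (4,6): turn R to E, flip to black, move to (4,7). |black|=6
Step 9: on WHITE (4,7): turn R to S, flip to black, move to (5,7). |black|=7
Step 10: on BLACK (5,7): turn L to E, flip to white, move to (5,8). |black|=6
Step 11: on WHITE (5,8): turn R to S, flip to black, move to (6,8). |black|=7
Step 12: on WHITE (6,8): turn R to W, flip to black, move to (6,7). |black|=8
Step 13: on WHITE (6,7): turn R to N, flip to black, move to (5,7). |black|=9

Answer: 5 7 N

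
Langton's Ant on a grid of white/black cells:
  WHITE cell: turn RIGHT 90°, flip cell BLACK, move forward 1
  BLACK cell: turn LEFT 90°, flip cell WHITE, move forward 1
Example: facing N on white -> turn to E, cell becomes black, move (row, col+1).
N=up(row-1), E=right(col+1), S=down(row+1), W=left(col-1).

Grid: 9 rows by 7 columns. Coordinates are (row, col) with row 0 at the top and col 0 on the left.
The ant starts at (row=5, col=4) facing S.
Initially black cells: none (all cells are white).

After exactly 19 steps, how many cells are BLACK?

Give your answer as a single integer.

Answer: 7

Derivation:
Step 1: on WHITE (5,4): turn R to W, flip to black, move to (5,3). |black|=1
Step 2: on WHITE (5,3): turn R to N, flip to black, move to (4,3). |black|=2
Step 3: on WHITE (4,3): turn R to E, flip to black, move to (4,4). |black|=3
Step 4: on WHITE (4,4): turn R to S, flip to black, move to (5,4). |black|=4
Step 5: on BLACK (5,4): turn L to E, flip to white, move to (5,5). |black|=3
Step 6: on WHITE (5,5): turn R to S, flip to black, move to (6,5). |black|=4
Step 7: on WHITE (6,5): turn R to W, flip to black, move to (6,4). |black|=5
Step 8: on WHITE (6,4): turn R to N, flip to black, move to (5,4). |black|=6
Step 9: on WHITE (5,4): turn R to E, flip to black, move to (5,5). |black|=7
Step 10: on BLACK (5,5): turn L to N, flip to white, move to (4,5). |black|=6
Step 11: on WHITE (4,5): turn R to E, flip to black, move to (4,6). |black|=7
Step 12: on WHITE (4,6): turn R to S, flip to black, move to (5,6). |black|=8
Step 13: on WHITE (5,6): turn R to W, flip to black, move to (5,5). |black|=9
Step 14: on WHITE (5,5): turn R to N, flip to black, move to (4,5). |black|=10
Step 15: on BLACK (4,5): turn L to W, flip to white, move to (4,4). |black|=9
Step 16: on BLACK (4,4): turn L to S, flip to white, move to (5,4). |black|=8
Step 17: on BLACK (5,4): turn L to E, flip to white, move to (5,5). |black|=7
Step 18: on BLACK (5,5): turn L to N, flip to white, move to (4,5). |black|=6
Step 19: on WHITE (4,5): turn R to E, flip to black, move to (4,6). |black|=7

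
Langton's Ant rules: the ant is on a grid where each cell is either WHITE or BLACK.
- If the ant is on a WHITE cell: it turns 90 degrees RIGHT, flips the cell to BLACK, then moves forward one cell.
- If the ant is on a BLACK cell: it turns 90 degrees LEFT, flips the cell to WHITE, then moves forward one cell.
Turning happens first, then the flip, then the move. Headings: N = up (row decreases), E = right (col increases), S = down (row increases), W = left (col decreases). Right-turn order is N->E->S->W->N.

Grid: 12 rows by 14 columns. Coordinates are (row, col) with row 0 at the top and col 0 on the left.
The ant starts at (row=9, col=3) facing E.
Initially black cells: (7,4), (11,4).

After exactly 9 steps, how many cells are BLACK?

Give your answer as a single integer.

Step 1: on WHITE (9,3): turn R to S, flip to black, move to (10,3). |black|=3
Step 2: on WHITE (10,3): turn R to W, flip to black, move to (10,2). |black|=4
Step 3: on WHITE (10,2): turn R to N, flip to black, move to (9,2). |black|=5
Step 4: on WHITE (9,2): turn R to E, flip to black, move to (9,3). |black|=6
Step 5: on BLACK (9,3): turn L to N, flip to white, move to (8,3). |black|=5
Step 6: on WHITE (8,3): turn R to E, flip to black, move to (8,4). |black|=6
Step 7: on WHITE (8,4): turn R to S, flip to black, move to (9,4). |black|=7
Step 8: on WHITE (9,4): turn R to W, flip to black, move to (9,3). |black|=8
Step 9: on WHITE (9,3): turn R to N, flip to black, move to (8,3). |black|=9

Answer: 9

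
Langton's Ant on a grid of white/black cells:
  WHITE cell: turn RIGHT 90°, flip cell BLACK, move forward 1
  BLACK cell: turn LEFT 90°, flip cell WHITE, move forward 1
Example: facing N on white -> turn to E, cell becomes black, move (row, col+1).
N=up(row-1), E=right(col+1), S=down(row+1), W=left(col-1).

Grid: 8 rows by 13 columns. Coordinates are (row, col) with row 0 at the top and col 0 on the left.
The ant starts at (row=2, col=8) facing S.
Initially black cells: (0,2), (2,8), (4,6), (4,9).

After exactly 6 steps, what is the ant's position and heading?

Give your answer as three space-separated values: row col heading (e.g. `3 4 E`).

Answer: 1 9 N

Derivation:
Step 1: on BLACK (2,8): turn L to E, flip to white, move to (2,9). |black|=3
Step 2: on WHITE (2,9): turn R to S, flip to black, move to (3,9). |black|=4
Step 3: on WHITE (3,9): turn R to W, flip to black, move to (3,8). |black|=5
Step 4: on WHITE (3,8): turn R to N, flip to black, move to (2,8). |black|=6
Step 5: on WHITE (2,8): turn R to E, flip to black, move to (2,9). |black|=7
Step 6: on BLACK (2,9): turn L to N, flip to white, move to (1,9). |black|=6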